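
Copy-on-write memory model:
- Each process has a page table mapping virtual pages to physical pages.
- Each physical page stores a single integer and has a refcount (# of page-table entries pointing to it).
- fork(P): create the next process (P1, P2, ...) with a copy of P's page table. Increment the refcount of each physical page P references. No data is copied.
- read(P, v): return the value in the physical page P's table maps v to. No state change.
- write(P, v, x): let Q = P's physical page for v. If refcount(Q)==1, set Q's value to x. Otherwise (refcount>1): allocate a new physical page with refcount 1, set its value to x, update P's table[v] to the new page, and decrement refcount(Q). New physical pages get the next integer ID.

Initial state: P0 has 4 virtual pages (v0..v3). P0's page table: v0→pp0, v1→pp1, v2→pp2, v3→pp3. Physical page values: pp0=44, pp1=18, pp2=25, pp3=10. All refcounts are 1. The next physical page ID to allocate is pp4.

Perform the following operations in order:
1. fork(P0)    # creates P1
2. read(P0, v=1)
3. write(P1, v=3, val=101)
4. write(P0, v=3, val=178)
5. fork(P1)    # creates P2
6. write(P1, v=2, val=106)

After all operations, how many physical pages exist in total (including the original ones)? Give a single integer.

Op 1: fork(P0) -> P1. 4 ppages; refcounts: pp0:2 pp1:2 pp2:2 pp3:2
Op 2: read(P0, v1) -> 18. No state change.
Op 3: write(P1, v3, 101). refcount(pp3)=2>1 -> COPY to pp4. 5 ppages; refcounts: pp0:2 pp1:2 pp2:2 pp3:1 pp4:1
Op 4: write(P0, v3, 178). refcount(pp3)=1 -> write in place. 5 ppages; refcounts: pp0:2 pp1:2 pp2:2 pp3:1 pp4:1
Op 5: fork(P1) -> P2. 5 ppages; refcounts: pp0:3 pp1:3 pp2:3 pp3:1 pp4:2
Op 6: write(P1, v2, 106). refcount(pp2)=3>1 -> COPY to pp5. 6 ppages; refcounts: pp0:3 pp1:3 pp2:2 pp3:1 pp4:2 pp5:1

Answer: 6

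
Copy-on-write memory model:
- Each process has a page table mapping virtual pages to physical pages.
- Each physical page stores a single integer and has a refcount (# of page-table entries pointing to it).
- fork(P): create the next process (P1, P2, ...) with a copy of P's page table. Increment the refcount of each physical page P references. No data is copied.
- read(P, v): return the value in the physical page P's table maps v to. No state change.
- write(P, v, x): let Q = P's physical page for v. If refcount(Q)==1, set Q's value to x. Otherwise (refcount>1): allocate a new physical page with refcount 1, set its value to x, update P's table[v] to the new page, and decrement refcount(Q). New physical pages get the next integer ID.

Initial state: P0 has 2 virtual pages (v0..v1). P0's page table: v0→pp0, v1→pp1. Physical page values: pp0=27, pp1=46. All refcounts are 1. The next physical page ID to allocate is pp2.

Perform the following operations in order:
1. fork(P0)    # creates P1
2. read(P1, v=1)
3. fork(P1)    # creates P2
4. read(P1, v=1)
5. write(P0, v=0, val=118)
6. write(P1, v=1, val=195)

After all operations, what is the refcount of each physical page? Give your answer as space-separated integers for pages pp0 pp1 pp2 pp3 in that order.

Answer: 2 2 1 1

Derivation:
Op 1: fork(P0) -> P1. 2 ppages; refcounts: pp0:2 pp1:2
Op 2: read(P1, v1) -> 46. No state change.
Op 3: fork(P1) -> P2. 2 ppages; refcounts: pp0:3 pp1:3
Op 4: read(P1, v1) -> 46. No state change.
Op 5: write(P0, v0, 118). refcount(pp0)=3>1 -> COPY to pp2. 3 ppages; refcounts: pp0:2 pp1:3 pp2:1
Op 6: write(P1, v1, 195). refcount(pp1)=3>1 -> COPY to pp3. 4 ppages; refcounts: pp0:2 pp1:2 pp2:1 pp3:1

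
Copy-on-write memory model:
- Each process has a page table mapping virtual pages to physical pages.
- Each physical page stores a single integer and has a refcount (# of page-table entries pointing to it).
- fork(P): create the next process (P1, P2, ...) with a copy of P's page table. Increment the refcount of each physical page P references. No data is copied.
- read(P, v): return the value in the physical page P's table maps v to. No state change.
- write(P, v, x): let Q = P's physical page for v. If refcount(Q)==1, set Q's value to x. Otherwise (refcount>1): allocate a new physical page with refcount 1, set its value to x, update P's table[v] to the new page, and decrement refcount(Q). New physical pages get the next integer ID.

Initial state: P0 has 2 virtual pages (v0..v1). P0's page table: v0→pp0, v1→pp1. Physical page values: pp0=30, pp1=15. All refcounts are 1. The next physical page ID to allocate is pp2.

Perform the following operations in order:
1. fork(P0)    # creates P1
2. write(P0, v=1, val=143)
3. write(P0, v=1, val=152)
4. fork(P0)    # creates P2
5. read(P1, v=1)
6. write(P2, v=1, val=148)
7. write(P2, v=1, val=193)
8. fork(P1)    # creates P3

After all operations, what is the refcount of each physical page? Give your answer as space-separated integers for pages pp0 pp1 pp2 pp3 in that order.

Answer: 4 2 1 1

Derivation:
Op 1: fork(P0) -> P1. 2 ppages; refcounts: pp0:2 pp1:2
Op 2: write(P0, v1, 143). refcount(pp1)=2>1 -> COPY to pp2. 3 ppages; refcounts: pp0:2 pp1:1 pp2:1
Op 3: write(P0, v1, 152). refcount(pp2)=1 -> write in place. 3 ppages; refcounts: pp0:2 pp1:1 pp2:1
Op 4: fork(P0) -> P2. 3 ppages; refcounts: pp0:3 pp1:1 pp2:2
Op 5: read(P1, v1) -> 15. No state change.
Op 6: write(P2, v1, 148). refcount(pp2)=2>1 -> COPY to pp3. 4 ppages; refcounts: pp0:3 pp1:1 pp2:1 pp3:1
Op 7: write(P2, v1, 193). refcount(pp3)=1 -> write in place. 4 ppages; refcounts: pp0:3 pp1:1 pp2:1 pp3:1
Op 8: fork(P1) -> P3. 4 ppages; refcounts: pp0:4 pp1:2 pp2:1 pp3:1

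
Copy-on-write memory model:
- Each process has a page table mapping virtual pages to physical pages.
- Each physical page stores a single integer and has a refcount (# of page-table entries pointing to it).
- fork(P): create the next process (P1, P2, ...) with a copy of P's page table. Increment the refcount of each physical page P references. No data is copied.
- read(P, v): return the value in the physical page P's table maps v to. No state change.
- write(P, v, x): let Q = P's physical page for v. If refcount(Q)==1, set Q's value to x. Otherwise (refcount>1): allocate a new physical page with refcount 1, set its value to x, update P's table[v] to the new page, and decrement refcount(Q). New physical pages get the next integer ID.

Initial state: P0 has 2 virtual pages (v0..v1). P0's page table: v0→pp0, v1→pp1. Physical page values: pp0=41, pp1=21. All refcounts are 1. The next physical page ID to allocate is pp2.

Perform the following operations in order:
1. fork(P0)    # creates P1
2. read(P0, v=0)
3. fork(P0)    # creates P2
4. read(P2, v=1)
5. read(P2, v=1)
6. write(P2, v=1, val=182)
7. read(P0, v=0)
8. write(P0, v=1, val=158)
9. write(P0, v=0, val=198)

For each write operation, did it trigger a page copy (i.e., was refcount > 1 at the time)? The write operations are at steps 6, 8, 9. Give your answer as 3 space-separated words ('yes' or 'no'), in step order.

Op 1: fork(P0) -> P1. 2 ppages; refcounts: pp0:2 pp1:2
Op 2: read(P0, v0) -> 41. No state change.
Op 3: fork(P0) -> P2. 2 ppages; refcounts: pp0:3 pp1:3
Op 4: read(P2, v1) -> 21. No state change.
Op 5: read(P2, v1) -> 21. No state change.
Op 6: write(P2, v1, 182). refcount(pp1)=3>1 -> COPY to pp2. 3 ppages; refcounts: pp0:3 pp1:2 pp2:1
Op 7: read(P0, v0) -> 41. No state change.
Op 8: write(P0, v1, 158). refcount(pp1)=2>1 -> COPY to pp3. 4 ppages; refcounts: pp0:3 pp1:1 pp2:1 pp3:1
Op 9: write(P0, v0, 198). refcount(pp0)=3>1 -> COPY to pp4. 5 ppages; refcounts: pp0:2 pp1:1 pp2:1 pp3:1 pp4:1

yes yes yes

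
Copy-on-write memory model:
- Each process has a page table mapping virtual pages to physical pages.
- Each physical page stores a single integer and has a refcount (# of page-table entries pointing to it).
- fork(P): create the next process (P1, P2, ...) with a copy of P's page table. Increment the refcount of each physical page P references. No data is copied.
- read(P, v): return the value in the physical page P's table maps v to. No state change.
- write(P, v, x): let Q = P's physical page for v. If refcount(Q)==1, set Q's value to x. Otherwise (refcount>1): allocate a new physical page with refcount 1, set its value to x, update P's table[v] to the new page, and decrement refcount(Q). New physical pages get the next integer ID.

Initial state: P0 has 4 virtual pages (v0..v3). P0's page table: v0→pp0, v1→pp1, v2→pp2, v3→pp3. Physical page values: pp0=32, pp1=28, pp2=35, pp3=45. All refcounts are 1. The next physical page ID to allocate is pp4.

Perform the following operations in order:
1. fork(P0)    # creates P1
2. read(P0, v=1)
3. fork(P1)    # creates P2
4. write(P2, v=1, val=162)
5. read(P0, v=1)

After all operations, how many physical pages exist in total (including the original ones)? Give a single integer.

Answer: 5

Derivation:
Op 1: fork(P0) -> P1. 4 ppages; refcounts: pp0:2 pp1:2 pp2:2 pp3:2
Op 2: read(P0, v1) -> 28. No state change.
Op 3: fork(P1) -> P2. 4 ppages; refcounts: pp0:3 pp1:3 pp2:3 pp3:3
Op 4: write(P2, v1, 162). refcount(pp1)=3>1 -> COPY to pp4. 5 ppages; refcounts: pp0:3 pp1:2 pp2:3 pp3:3 pp4:1
Op 5: read(P0, v1) -> 28. No state change.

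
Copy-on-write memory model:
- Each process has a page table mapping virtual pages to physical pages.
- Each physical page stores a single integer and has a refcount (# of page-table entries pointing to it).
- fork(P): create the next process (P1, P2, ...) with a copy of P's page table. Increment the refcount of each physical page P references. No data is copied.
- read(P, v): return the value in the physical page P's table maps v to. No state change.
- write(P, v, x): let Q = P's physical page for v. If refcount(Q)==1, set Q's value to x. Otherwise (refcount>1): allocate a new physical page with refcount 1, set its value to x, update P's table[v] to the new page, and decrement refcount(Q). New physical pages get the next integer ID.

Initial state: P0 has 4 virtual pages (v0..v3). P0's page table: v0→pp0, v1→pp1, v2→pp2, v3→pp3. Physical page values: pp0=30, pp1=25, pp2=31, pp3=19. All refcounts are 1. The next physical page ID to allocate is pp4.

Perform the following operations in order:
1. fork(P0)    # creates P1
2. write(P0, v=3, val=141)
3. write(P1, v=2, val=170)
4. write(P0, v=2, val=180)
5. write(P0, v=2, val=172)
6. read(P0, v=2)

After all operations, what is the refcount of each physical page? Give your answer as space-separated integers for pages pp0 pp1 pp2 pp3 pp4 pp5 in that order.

Op 1: fork(P0) -> P1. 4 ppages; refcounts: pp0:2 pp1:2 pp2:2 pp3:2
Op 2: write(P0, v3, 141). refcount(pp3)=2>1 -> COPY to pp4. 5 ppages; refcounts: pp0:2 pp1:2 pp2:2 pp3:1 pp4:1
Op 3: write(P1, v2, 170). refcount(pp2)=2>1 -> COPY to pp5. 6 ppages; refcounts: pp0:2 pp1:2 pp2:1 pp3:1 pp4:1 pp5:1
Op 4: write(P0, v2, 180). refcount(pp2)=1 -> write in place. 6 ppages; refcounts: pp0:2 pp1:2 pp2:1 pp3:1 pp4:1 pp5:1
Op 5: write(P0, v2, 172). refcount(pp2)=1 -> write in place. 6 ppages; refcounts: pp0:2 pp1:2 pp2:1 pp3:1 pp4:1 pp5:1
Op 6: read(P0, v2) -> 172. No state change.

Answer: 2 2 1 1 1 1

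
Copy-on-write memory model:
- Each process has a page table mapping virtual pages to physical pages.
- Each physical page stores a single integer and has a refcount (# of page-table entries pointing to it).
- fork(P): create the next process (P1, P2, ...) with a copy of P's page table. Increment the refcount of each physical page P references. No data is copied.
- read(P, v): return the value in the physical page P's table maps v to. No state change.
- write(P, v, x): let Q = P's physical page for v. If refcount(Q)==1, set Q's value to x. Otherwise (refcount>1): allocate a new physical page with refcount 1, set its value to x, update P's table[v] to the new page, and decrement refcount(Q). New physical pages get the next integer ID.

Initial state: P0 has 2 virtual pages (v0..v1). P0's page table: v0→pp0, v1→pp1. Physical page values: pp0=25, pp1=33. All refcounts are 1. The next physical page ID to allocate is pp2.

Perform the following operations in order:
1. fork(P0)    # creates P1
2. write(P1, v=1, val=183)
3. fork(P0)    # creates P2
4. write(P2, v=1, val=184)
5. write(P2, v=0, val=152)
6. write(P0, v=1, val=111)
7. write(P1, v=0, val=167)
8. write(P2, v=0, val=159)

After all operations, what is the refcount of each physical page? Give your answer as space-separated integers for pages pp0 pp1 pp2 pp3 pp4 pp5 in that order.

Answer: 1 1 1 1 1 1

Derivation:
Op 1: fork(P0) -> P1. 2 ppages; refcounts: pp0:2 pp1:2
Op 2: write(P1, v1, 183). refcount(pp1)=2>1 -> COPY to pp2. 3 ppages; refcounts: pp0:2 pp1:1 pp2:1
Op 3: fork(P0) -> P2. 3 ppages; refcounts: pp0:3 pp1:2 pp2:1
Op 4: write(P2, v1, 184). refcount(pp1)=2>1 -> COPY to pp3. 4 ppages; refcounts: pp0:3 pp1:1 pp2:1 pp3:1
Op 5: write(P2, v0, 152). refcount(pp0)=3>1 -> COPY to pp4. 5 ppages; refcounts: pp0:2 pp1:1 pp2:1 pp3:1 pp4:1
Op 6: write(P0, v1, 111). refcount(pp1)=1 -> write in place. 5 ppages; refcounts: pp0:2 pp1:1 pp2:1 pp3:1 pp4:1
Op 7: write(P1, v0, 167). refcount(pp0)=2>1 -> COPY to pp5. 6 ppages; refcounts: pp0:1 pp1:1 pp2:1 pp3:1 pp4:1 pp5:1
Op 8: write(P2, v0, 159). refcount(pp4)=1 -> write in place. 6 ppages; refcounts: pp0:1 pp1:1 pp2:1 pp3:1 pp4:1 pp5:1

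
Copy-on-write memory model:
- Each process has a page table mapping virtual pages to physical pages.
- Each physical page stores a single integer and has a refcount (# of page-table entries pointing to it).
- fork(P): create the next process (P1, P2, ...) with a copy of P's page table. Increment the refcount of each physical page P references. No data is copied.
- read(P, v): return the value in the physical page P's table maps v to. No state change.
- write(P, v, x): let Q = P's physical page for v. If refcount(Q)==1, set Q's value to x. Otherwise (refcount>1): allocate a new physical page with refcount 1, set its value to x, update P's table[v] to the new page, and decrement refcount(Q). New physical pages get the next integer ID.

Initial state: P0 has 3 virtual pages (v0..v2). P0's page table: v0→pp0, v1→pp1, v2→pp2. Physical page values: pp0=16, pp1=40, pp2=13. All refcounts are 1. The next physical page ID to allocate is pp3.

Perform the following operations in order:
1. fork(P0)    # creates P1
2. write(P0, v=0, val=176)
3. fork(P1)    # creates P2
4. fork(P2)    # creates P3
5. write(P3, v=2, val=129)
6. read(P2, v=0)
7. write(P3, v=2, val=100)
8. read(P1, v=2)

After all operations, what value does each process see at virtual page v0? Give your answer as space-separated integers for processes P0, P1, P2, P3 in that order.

Op 1: fork(P0) -> P1. 3 ppages; refcounts: pp0:2 pp1:2 pp2:2
Op 2: write(P0, v0, 176). refcount(pp0)=2>1 -> COPY to pp3. 4 ppages; refcounts: pp0:1 pp1:2 pp2:2 pp3:1
Op 3: fork(P1) -> P2. 4 ppages; refcounts: pp0:2 pp1:3 pp2:3 pp3:1
Op 4: fork(P2) -> P3. 4 ppages; refcounts: pp0:3 pp1:4 pp2:4 pp3:1
Op 5: write(P3, v2, 129). refcount(pp2)=4>1 -> COPY to pp4. 5 ppages; refcounts: pp0:3 pp1:4 pp2:3 pp3:1 pp4:1
Op 6: read(P2, v0) -> 16. No state change.
Op 7: write(P3, v2, 100). refcount(pp4)=1 -> write in place. 5 ppages; refcounts: pp0:3 pp1:4 pp2:3 pp3:1 pp4:1
Op 8: read(P1, v2) -> 13. No state change.
P0: v0 -> pp3 = 176
P1: v0 -> pp0 = 16
P2: v0 -> pp0 = 16
P3: v0 -> pp0 = 16

Answer: 176 16 16 16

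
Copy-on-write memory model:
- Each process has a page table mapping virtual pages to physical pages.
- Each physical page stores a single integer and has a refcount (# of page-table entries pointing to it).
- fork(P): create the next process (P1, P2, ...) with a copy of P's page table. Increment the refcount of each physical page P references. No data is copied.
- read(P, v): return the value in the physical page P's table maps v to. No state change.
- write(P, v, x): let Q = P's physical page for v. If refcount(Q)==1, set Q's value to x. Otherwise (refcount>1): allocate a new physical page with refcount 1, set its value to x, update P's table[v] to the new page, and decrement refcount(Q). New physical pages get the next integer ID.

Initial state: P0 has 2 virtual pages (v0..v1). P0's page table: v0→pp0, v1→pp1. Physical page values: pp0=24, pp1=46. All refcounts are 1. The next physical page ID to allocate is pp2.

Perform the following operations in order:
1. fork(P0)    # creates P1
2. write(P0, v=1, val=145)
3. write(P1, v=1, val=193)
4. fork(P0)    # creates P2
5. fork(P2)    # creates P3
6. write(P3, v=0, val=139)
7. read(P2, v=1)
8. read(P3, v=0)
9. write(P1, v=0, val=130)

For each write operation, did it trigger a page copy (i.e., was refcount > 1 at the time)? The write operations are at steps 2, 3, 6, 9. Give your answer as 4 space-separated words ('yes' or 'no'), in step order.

Op 1: fork(P0) -> P1. 2 ppages; refcounts: pp0:2 pp1:2
Op 2: write(P0, v1, 145). refcount(pp1)=2>1 -> COPY to pp2. 3 ppages; refcounts: pp0:2 pp1:1 pp2:1
Op 3: write(P1, v1, 193). refcount(pp1)=1 -> write in place. 3 ppages; refcounts: pp0:2 pp1:1 pp2:1
Op 4: fork(P0) -> P2. 3 ppages; refcounts: pp0:3 pp1:1 pp2:2
Op 5: fork(P2) -> P3. 3 ppages; refcounts: pp0:4 pp1:1 pp2:3
Op 6: write(P3, v0, 139). refcount(pp0)=4>1 -> COPY to pp3. 4 ppages; refcounts: pp0:3 pp1:1 pp2:3 pp3:1
Op 7: read(P2, v1) -> 145. No state change.
Op 8: read(P3, v0) -> 139. No state change.
Op 9: write(P1, v0, 130). refcount(pp0)=3>1 -> COPY to pp4. 5 ppages; refcounts: pp0:2 pp1:1 pp2:3 pp3:1 pp4:1

yes no yes yes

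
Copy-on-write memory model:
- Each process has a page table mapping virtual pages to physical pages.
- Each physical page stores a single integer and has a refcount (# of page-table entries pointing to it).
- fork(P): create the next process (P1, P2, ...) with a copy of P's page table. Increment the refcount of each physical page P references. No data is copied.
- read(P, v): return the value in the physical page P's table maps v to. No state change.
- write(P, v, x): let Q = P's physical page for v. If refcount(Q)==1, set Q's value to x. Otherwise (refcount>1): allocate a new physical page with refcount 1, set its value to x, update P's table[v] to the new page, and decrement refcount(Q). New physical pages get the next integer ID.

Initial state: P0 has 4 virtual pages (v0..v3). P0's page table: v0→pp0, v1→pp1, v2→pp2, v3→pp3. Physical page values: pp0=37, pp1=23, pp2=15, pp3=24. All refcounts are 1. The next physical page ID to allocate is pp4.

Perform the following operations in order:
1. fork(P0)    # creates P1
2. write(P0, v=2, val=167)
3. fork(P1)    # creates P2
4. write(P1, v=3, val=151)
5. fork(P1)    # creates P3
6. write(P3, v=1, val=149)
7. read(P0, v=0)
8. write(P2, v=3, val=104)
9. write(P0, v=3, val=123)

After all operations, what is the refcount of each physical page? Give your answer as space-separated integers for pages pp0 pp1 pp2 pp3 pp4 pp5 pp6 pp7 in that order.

Op 1: fork(P0) -> P1. 4 ppages; refcounts: pp0:2 pp1:2 pp2:2 pp3:2
Op 2: write(P0, v2, 167). refcount(pp2)=2>1 -> COPY to pp4. 5 ppages; refcounts: pp0:2 pp1:2 pp2:1 pp3:2 pp4:1
Op 3: fork(P1) -> P2. 5 ppages; refcounts: pp0:3 pp1:3 pp2:2 pp3:3 pp4:1
Op 4: write(P1, v3, 151). refcount(pp3)=3>1 -> COPY to pp5. 6 ppages; refcounts: pp0:3 pp1:3 pp2:2 pp3:2 pp4:1 pp5:1
Op 5: fork(P1) -> P3. 6 ppages; refcounts: pp0:4 pp1:4 pp2:3 pp3:2 pp4:1 pp5:2
Op 6: write(P3, v1, 149). refcount(pp1)=4>1 -> COPY to pp6. 7 ppages; refcounts: pp0:4 pp1:3 pp2:3 pp3:2 pp4:1 pp5:2 pp6:1
Op 7: read(P0, v0) -> 37. No state change.
Op 8: write(P2, v3, 104). refcount(pp3)=2>1 -> COPY to pp7. 8 ppages; refcounts: pp0:4 pp1:3 pp2:3 pp3:1 pp4:1 pp5:2 pp6:1 pp7:1
Op 9: write(P0, v3, 123). refcount(pp3)=1 -> write in place. 8 ppages; refcounts: pp0:4 pp1:3 pp2:3 pp3:1 pp4:1 pp5:2 pp6:1 pp7:1

Answer: 4 3 3 1 1 2 1 1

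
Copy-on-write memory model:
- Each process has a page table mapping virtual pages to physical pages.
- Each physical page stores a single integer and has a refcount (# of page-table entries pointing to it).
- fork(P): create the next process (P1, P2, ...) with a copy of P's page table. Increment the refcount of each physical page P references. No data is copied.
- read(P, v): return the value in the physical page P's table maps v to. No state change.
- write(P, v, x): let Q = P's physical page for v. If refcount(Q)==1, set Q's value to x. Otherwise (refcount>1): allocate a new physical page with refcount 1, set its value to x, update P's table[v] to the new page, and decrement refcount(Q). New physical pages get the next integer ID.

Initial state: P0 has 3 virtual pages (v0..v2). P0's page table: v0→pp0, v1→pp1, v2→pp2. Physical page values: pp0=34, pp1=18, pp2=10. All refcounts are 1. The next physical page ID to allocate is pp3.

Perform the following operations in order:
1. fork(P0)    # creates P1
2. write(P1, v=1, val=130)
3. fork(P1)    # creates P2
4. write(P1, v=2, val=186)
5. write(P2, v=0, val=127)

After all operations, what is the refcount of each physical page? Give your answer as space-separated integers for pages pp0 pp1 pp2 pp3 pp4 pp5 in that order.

Op 1: fork(P0) -> P1. 3 ppages; refcounts: pp0:2 pp1:2 pp2:2
Op 2: write(P1, v1, 130). refcount(pp1)=2>1 -> COPY to pp3. 4 ppages; refcounts: pp0:2 pp1:1 pp2:2 pp3:1
Op 3: fork(P1) -> P2. 4 ppages; refcounts: pp0:3 pp1:1 pp2:3 pp3:2
Op 4: write(P1, v2, 186). refcount(pp2)=3>1 -> COPY to pp4. 5 ppages; refcounts: pp0:3 pp1:1 pp2:2 pp3:2 pp4:1
Op 5: write(P2, v0, 127). refcount(pp0)=3>1 -> COPY to pp5. 6 ppages; refcounts: pp0:2 pp1:1 pp2:2 pp3:2 pp4:1 pp5:1

Answer: 2 1 2 2 1 1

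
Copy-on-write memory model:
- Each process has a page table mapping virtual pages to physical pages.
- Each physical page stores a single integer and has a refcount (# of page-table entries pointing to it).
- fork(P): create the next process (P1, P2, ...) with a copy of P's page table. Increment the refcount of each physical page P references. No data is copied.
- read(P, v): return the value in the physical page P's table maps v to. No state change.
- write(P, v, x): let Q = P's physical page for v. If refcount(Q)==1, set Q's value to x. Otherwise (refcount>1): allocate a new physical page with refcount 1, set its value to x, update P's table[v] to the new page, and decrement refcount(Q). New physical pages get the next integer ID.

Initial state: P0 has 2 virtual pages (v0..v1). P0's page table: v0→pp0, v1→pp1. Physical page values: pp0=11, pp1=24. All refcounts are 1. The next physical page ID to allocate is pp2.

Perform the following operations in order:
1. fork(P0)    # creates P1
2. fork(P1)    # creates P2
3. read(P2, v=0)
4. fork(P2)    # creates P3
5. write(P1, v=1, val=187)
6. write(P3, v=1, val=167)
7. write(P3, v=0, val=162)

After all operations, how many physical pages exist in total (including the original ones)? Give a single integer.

Op 1: fork(P0) -> P1. 2 ppages; refcounts: pp0:2 pp1:2
Op 2: fork(P1) -> P2. 2 ppages; refcounts: pp0:3 pp1:3
Op 3: read(P2, v0) -> 11. No state change.
Op 4: fork(P2) -> P3. 2 ppages; refcounts: pp0:4 pp1:4
Op 5: write(P1, v1, 187). refcount(pp1)=4>1 -> COPY to pp2. 3 ppages; refcounts: pp0:4 pp1:3 pp2:1
Op 6: write(P3, v1, 167). refcount(pp1)=3>1 -> COPY to pp3. 4 ppages; refcounts: pp0:4 pp1:2 pp2:1 pp3:1
Op 7: write(P3, v0, 162). refcount(pp0)=4>1 -> COPY to pp4. 5 ppages; refcounts: pp0:3 pp1:2 pp2:1 pp3:1 pp4:1

Answer: 5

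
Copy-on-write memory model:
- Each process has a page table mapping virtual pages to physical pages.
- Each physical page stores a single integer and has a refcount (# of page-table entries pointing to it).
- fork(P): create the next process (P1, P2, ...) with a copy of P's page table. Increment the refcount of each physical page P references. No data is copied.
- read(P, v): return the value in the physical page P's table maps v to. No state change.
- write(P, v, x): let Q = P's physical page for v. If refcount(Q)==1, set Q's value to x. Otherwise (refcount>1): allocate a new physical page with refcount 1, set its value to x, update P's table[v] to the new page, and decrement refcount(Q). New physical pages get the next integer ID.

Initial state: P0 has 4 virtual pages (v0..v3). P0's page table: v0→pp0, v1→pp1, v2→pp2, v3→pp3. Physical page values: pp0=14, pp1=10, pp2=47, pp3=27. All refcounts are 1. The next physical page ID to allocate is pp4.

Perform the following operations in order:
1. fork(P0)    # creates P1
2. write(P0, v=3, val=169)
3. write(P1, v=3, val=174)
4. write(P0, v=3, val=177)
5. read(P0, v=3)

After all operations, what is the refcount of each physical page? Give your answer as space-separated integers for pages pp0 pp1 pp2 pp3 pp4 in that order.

Answer: 2 2 2 1 1

Derivation:
Op 1: fork(P0) -> P1. 4 ppages; refcounts: pp0:2 pp1:2 pp2:2 pp3:2
Op 2: write(P0, v3, 169). refcount(pp3)=2>1 -> COPY to pp4. 5 ppages; refcounts: pp0:2 pp1:2 pp2:2 pp3:1 pp4:1
Op 3: write(P1, v3, 174). refcount(pp3)=1 -> write in place. 5 ppages; refcounts: pp0:2 pp1:2 pp2:2 pp3:1 pp4:1
Op 4: write(P0, v3, 177). refcount(pp4)=1 -> write in place. 5 ppages; refcounts: pp0:2 pp1:2 pp2:2 pp3:1 pp4:1
Op 5: read(P0, v3) -> 177. No state change.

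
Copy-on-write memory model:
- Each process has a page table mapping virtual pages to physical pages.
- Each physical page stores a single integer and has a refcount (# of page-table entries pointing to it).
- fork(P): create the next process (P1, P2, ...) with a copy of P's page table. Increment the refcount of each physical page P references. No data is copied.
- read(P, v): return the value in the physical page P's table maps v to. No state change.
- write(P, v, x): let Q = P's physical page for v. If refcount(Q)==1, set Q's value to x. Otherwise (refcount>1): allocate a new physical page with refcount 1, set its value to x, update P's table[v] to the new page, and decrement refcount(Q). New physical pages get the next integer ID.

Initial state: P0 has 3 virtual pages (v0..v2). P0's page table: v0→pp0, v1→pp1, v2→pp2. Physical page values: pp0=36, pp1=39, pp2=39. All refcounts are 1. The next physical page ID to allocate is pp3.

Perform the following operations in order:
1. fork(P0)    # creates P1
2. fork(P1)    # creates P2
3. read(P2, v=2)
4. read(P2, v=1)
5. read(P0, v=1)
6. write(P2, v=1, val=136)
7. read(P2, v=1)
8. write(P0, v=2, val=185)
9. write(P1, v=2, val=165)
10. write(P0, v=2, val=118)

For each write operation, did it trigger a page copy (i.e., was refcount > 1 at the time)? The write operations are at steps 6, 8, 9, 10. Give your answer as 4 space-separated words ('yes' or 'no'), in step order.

Op 1: fork(P0) -> P1. 3 ppages; refcounts: pp0:2 pp1:2 pp2:2
Op 2: fork(P1) -> P2. 3 ppages; refcounts: pp0:3 pp1:3 pp2:3
Op 3: read(P2, v2) -> 39. No state change.
Op 4: read(P2, v1) -> 39. No state change.
Op 5: read(P0, v1) -> 39. No state change.
Op 6: write(P2, v1, 136). refcount(pp1)=3>1 -> COPY to pp3. 4 ppages; refcounts: pp0:3 pp1:2 pp2:3 pp3:1
Op 7: read(P2, v1) -> 136. No state change.
Op 8: write(P0, v2, 185). refcount(pp2)=3>1 -> COPY to pp4. 5 ppages; refcounts: pp0:3 pp1:2 pp2:2 pp3:1 pp4:1
Op 9: write(P1, v2, 165). refcount(pp2)=2>1 -> COPY to pp5. 6 ppages; refcounts: pp0:3 pp1:2 pp2:1 pp3:1 pp4:1 pp5:1
Op 10: write(P0, v2, 118). refcount(pp4)=1 -> write in place. 6 ppages; refcounts: pp0:3 pp1:2 pp2:1 pp3:1 pp4:1 pp5:1

yes yes yes no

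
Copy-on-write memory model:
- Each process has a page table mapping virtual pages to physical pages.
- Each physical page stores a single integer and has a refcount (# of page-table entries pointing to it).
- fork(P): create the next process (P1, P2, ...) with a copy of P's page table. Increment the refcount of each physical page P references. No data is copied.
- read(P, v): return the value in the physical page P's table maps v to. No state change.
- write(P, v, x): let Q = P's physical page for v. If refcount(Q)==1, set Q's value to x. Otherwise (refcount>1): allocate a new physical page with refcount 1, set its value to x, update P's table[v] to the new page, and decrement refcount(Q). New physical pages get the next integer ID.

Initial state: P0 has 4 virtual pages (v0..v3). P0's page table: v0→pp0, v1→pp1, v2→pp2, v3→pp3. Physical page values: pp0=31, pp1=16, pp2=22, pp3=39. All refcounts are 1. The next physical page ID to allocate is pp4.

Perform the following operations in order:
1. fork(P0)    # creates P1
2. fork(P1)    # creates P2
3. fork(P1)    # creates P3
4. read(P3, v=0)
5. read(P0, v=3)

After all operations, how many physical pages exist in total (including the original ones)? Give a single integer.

Answer: 4

Derivation:
Op 1: fork(P0) -> P1. 4 ppages; refcounts: pp0:2 pp1:2 pp2:2 pp3:2
Op 2: fork(P1) -> P2. 4 ppages; refcounts: pp0:3 pp1:3 pp2:3 pp3:3
Op 3: fork(P1) -> P3. 4 ppages; refcounts: pp0:4 pp1:4 pp2:4 pp3:4
Op 4: read(P3, v0) -> 31. No state change.
Op 5: read(P0, v3) -> 39. No state change.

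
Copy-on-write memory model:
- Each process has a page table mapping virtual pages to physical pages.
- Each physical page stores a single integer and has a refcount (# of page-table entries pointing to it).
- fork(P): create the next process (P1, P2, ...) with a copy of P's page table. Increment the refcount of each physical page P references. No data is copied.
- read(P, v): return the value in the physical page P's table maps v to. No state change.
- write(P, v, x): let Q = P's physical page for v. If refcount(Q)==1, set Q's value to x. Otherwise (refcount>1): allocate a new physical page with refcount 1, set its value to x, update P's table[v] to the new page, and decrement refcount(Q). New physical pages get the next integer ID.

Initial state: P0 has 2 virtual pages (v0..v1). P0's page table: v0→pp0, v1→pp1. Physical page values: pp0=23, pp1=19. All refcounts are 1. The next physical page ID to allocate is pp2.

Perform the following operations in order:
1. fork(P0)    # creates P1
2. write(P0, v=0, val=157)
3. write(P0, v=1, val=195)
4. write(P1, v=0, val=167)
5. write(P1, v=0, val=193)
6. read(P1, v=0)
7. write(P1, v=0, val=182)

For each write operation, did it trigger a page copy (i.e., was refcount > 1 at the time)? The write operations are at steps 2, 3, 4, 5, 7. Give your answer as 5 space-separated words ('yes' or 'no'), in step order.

Op 1: fork(P0) -> P1. 2 ppages; refcounts: pp0:2 pp1:2
Op 2: write(P0, v0, 157). refcount(pp0)=2>1 -> COPY to pp2. 3 ppages; refcounts: pp0:1 pp1:2 pp2:1
Op 3: write(P0, v1, 195). refcount(pp1)=2>1 -> COPY to pp3. 4 ppages; refcounts: pp0:1 pp1:1 pp2:1 pp3:1
Op 4: write(P1, v0, 167). refcount(pp0)=1 -> write in place. 4 ppages; refcounts: pp0:1 pp1:1 pp2:1 pp3:1
Op 5: write(P1, v0, 193). refcount(pp0)=1 -> write in place. 4 ppages; refcounts: pp0:1 pp1:1 pp2:1 pp3:1
Op 6: read(P1, v0) -> 193. No state change.
Op 7: write(P1, v0, 182). refcount(pp0)=1 -> write in place. 4 ppages; refcounts: pp0:1 pp1:1 pp2:1 pp3:1

yes yes no no no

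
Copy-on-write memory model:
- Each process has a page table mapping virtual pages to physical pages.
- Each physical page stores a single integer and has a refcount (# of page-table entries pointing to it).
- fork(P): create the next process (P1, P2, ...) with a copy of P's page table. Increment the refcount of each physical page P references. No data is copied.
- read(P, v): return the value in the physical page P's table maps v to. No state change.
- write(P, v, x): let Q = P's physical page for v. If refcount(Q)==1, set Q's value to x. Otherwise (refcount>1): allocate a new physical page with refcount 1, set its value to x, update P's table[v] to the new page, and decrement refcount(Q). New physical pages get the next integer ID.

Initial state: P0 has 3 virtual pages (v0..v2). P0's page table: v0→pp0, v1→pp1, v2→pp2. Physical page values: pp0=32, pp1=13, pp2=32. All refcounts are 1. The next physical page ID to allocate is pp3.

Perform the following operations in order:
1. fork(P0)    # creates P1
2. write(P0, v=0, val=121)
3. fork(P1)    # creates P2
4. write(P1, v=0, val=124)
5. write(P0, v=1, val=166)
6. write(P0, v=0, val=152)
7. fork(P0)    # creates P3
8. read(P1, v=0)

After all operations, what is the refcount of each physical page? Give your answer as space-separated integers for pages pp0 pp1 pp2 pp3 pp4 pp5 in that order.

Answer: 1 2 4 2 1 2

Derivation:
Op 1: fork(P0) -> P1. 3 ppages; refcounts: pp0:2 pp1:2 pp2:2
Op 2: write(P0, v0, 121). refcount(pp0)=2>1 -> COPY to pp3. 4 ppages; refcounts: pp0:1 pp1:2 pp2:2 pp3:1
Op 3: fork(P1) -> P2. 4 ppages; refcounts: pp0:2 pp1:3 pp2:3 pp3:1
Op 4: write(P1, v0, 124). refcount(pp0)=2>1 -> COPY to pp4. 5 ppages; refcounts: pp0:1 pp1:3 pp2:3 pp3:1 pp4:1
Op 5: write(P0, v1, 166). refcount(pp1)=3>1 -> COPY to pp5. 6 ppages; refcounts: pp0:1 pp1:2 pp2:3 pp3:1 pp4:1 pp5:1
Op 6: write(P0, v0, 152). refcount(pp3)=1 -> write in place. 6 ppages; refcounts: pp0:1 pp1:2 pp2:3 pp3:1 pp4:1 pp5:1
Op 7: fork(P0) -> P3. 6 ppages; refcounts: pp0:1 pp1:2 pp2:4 pp3:2 pp4:1 pp5:2
Op 8: read(P1, v0) -> 124. No state change.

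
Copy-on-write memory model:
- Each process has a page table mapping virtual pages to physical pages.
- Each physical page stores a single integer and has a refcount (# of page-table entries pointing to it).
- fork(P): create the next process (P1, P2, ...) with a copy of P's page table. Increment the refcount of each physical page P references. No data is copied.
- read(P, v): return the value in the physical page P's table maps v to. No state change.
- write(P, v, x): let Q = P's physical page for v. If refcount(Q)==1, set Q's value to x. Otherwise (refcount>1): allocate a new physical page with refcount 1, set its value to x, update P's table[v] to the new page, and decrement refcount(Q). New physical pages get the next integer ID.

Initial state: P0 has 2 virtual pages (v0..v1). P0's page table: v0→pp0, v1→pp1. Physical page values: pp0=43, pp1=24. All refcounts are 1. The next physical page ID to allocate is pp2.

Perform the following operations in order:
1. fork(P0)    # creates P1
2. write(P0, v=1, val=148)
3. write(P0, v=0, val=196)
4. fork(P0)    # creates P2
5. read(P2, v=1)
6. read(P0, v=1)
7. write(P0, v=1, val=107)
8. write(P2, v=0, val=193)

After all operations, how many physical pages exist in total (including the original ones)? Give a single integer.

Op 1: fork(P0) -> P1. 2 ppages; refcounts: pp0:2 pp1:2
Op 2: write(P0, v1, 148). refcount(pp1)=2>1 -> COPY to pp2. 3 ppages; refcounts: pp0:2 pp1:1 pp2:1
Op 3: write(P0, v0, 196). refcount(pp0)=2>1 -> COPY to pp3. 4 ppages; refcounts: pp0:1 pp1:1 pp2:1 pp3:1
Op 4: fork(P0) -> P2. 4 ppages; refcounts: pp0:1 pp1:1 pp2:2 pp3:2
Op 5: read(P2, v1) -> 148. No state change.
Op 6: read(P0, v1) -> 148. No state change.
Op 7: write(P0, v1, 107). refcount(pp2)=2>1 -> COPY to pp4. 5 ppages; refcounts: pp0:1 pp1:1 pp2:1 pp3:2 pp4:1
Op 8: write(P2, v0, 193). refcount(pp3)=2>1 -> COPY to pp5. 6 ppages; refcounts: pp0:1 pp1:1 pp2:1 pp3:1 pp4:1 pp5:1

Answer: 6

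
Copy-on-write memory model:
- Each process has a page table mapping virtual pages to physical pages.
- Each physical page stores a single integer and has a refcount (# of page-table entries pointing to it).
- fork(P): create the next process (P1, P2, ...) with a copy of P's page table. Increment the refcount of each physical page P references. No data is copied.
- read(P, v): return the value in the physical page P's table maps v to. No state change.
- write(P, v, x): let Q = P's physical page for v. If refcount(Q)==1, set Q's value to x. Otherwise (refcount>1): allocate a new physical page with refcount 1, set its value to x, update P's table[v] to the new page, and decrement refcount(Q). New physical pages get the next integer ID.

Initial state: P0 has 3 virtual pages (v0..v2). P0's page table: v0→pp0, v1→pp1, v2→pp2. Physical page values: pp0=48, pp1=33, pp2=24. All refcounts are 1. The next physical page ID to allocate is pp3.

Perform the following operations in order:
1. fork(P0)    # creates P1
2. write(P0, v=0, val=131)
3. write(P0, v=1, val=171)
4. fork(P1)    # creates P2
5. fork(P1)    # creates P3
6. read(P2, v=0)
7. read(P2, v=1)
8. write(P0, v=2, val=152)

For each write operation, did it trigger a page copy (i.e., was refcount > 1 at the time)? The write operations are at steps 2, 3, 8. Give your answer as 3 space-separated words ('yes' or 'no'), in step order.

Op 1: fork(P0) -> P1. 3 ppages; refcounts: pp0:2 pp1:2 pp2:2
Op 2: write(P0, v0, 131). refcount(pp0)=2>1 -> COPY to pp3. 4 ppages; refcounts: pp0:1 pp1:2 pp2:2 pp3:1
Op 3: write(P0, v1, 171). refcount(pp1)=2>1 -> COPY to pp4. 5 ppages; refcounts: pp0:1 pp1:1 pp2:2 pp3:1 pp4:1
Op 4: fork(P1) -> P2. 5 ppages; refcounts: pp0:2 pp1:2 pp2:3 pp3:1 pp4:1
Op 5: fork(P1) -> P3. 5 ppages; refcounts: pp0:3 pp1:3 pp2:4 pp3:1 pp4:1
Op 6: read(P2, v0) -> 48. No state change.
Op 7: read(P2, v1) -> 33. No state change.
Op 8: write(P0, v2, 152). refcount(pp2)=4>1 -> COPY to pp5. 6 ppages; refcounts: pp0:3 pp1:3 pp2:3 pp3:1 pp4:1 pp5:1

yes yes yes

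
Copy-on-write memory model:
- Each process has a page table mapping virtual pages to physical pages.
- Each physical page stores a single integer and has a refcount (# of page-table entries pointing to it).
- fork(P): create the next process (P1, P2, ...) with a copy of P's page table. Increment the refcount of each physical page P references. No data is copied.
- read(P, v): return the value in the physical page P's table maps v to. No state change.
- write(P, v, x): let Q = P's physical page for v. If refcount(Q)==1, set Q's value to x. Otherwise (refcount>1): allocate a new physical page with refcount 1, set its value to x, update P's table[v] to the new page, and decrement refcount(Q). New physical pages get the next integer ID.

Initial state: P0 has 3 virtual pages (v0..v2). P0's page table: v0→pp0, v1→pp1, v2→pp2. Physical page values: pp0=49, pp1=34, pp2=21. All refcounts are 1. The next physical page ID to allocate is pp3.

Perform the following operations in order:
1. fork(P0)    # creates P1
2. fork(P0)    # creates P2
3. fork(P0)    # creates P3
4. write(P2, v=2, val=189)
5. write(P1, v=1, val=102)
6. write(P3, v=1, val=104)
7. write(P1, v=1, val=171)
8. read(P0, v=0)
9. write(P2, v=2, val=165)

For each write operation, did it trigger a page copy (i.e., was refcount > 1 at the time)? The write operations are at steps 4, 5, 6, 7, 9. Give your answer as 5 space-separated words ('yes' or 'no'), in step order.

Op 1: fork(P0) -> P1. 3 ppages; refcounts: pp0:2 pp1:2 pp2:2
Op 2: fork(P0) -> P2. 3 ppages; refcounts: pp0:3 pp1:3 pp2:3
Op 3: fork(P0) -> P3. 3 ppages; refcounts: pp0:4 pp1:4 pp2:4
Op 4: write(P2, v2, 189). refcount(pp2)=4>1 -> COPY to pp3. 4 ppages; refcounts: pp0:4 pp1:4 pp2:3 pp3:1
Op 5: write(P1, v1, 102). refcount(pp1)=4>1 -> COPY to pp4. 5 ppages; refcounts: pp0:4 pp1:3 pp2:3 pp3:1 pp4:1
Op 6: write(P3, v1, 104). refcount(pp1)=3>1 -> COPY to pp5. 6 ppages; refcounts: pp0:4 pp1:2 pp2:3 pp3:1 pp4:1 pp5:1
Op 7: write(P1, v1, 171). refcount(pp4)=1 -> write in place. 6 ppages; refcounts: pp0:4 pp1:2 pp2:3 pp3:1 pp4:1 pp5:1
Op 8: read(P0, v0) -> 49. No state change.
Op 9: write(P2, v2, 165). refcount(pp3)=1 -> write in place. 6 ppages; refcounts: pp0:4 pp1:2 pp2:3 pp3:1 pp4:1 pp5:1

yes yes yes no no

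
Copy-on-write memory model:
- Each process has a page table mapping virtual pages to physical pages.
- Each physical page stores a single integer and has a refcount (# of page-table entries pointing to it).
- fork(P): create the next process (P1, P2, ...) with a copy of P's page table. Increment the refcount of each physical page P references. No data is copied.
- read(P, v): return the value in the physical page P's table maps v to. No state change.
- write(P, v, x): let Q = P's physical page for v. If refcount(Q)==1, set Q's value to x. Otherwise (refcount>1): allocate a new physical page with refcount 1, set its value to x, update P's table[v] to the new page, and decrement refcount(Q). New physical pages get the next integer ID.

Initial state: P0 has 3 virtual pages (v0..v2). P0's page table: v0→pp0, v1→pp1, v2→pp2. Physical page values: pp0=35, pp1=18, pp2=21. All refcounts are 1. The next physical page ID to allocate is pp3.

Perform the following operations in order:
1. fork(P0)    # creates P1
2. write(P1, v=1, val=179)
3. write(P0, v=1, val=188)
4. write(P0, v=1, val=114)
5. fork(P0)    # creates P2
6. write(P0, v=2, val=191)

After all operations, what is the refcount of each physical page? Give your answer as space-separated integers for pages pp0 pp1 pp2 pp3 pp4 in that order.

Answer: 3 2 2 1 1

Derivation:
Op 1: fork(P0) -> P1. 3 ppages; refcounts: pp0:2 pp1:2 pp2:2
Op 2: write(P1, v1, 179). refcount(pp1)=2>1 -> COPY to pp3. 4 ppages; refcounts: pp0:2 pp1:1 pp2:2 pp3:1
Op 3: write(P0, v1, 188). refcount(pp1)=1 -> write in place. 4 ppages; refcounts: pp0:2 pp1:1 pp2:2 pp3:1
Op 4: write(P0, v1, 114). refcount(pp1)=1 -> write in place. 4 ppages; refcounts: pp0:2 pp1:1 pp2:2 pp3:1
Op 5: fork(P0) -> P2. 4 ppages; refcounts: pp0:3 pp1:2 pp2:3 pp3:1
Op 6: write(P0, v2, 191). refcount(pp2)=3>1 -> COPY to pp4. 5 ppages; refcounts: pp0:3 pp1:2 pp2:2 pp3:1 pp4:1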